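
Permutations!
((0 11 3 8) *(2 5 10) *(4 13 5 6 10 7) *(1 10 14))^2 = (0 3)(1 2 14 10 6)(4 5)(7 13)(8 11)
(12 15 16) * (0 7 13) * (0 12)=(0 7 13 12 15 16)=[7, 1, 2, 3, 4, 5, 6, 13, 8, 9, 10, 11, 15, 12, 14, 16, 0]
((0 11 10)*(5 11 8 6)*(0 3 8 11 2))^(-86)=(0 10 8 5)(2 11 3 6)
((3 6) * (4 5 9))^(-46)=(4 9 5)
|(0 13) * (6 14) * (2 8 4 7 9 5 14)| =8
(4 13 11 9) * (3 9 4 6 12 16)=[0, 1, 2, 9, 13, 5, 12, 7, 8, 6, 10, 4, 16, 11, 14, 15, 3]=(3 9 6 12 16)(4 13 11)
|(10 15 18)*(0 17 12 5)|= 12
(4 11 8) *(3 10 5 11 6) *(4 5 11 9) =(3 10 11 8 5 9 4 6) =[0, 1, 2, 10, 6, 9, 3, 7, 5, 4, 11, 8]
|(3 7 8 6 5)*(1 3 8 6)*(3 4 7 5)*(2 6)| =8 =|(1 4 7 2 6 3 5 8)|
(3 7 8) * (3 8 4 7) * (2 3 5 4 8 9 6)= (2 3 5 4 7 8 9 6)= [0, 1, 3, 5, 7, 4, 2, 8, 9, 6]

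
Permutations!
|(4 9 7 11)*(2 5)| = |(2 5)(4 9 7 11)| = 4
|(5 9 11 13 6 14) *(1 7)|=6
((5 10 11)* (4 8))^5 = (4 8)(5 11 10)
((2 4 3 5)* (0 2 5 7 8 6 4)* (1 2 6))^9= (0 6 4 3 7 8 1 2)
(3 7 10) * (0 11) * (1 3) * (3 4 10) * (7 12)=(0 11)(1 4 10)(3 12 7)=[11, 4, 2, 12, 10, 5, 6, 3, 8, 9, 1, 0, 7]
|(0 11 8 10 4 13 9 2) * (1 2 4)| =|(0 11 8 10 1 2)(4 13 9)| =6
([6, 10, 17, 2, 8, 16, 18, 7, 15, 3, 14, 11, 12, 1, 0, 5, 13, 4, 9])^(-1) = [14, 13, 3, 9, 17, 15, 0, 7, 4, 18, 1, 11, 12, 16, 10, 8, 5, 2, 6]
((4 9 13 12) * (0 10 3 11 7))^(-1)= (0 7 11 3 10)(4 12 13 9)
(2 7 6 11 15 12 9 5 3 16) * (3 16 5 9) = (2 7 6 11 15 12 3 5 16) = [0, 1, 7, 5, 4, 16, 11, 6, 8, 9, 10, 15, 3, 13, 14, 12, 2]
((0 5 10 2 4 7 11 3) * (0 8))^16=(0 3 7 2 5 8 11 4 10)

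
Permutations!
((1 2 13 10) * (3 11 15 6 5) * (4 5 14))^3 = (1 10 13 2)(3 6 5 15 4 11 14)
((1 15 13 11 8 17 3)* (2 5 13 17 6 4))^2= (1 17)(2 13 8 4 5 11 6)(3 15)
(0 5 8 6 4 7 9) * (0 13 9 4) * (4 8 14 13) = (0 5 14 13 9 4 7 8 6) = [5, 1, 2, 3, 7, 14, 0, 8, 6, 4, 10, 11, 12, 9, 13]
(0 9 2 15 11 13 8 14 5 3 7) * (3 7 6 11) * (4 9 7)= (0 7)(2 15 3 6 11 13 8 14 5 4 9)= [7, 1, 15, 6, 9, 4, 11, 0, 14, 2, 10, 13, 12, 8, 5, 3]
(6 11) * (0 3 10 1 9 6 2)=(0 3 10 1 9 6 11 2)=[3, 9, 0, 10, 4, 5, 11, 7, 8, 6, 1, 2]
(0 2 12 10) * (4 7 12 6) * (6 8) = (0 2 8 6 4 7 12 10) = [2, 1, 8, 3, 7, 5, 4, 12, 6, 9, 0, 11, 10]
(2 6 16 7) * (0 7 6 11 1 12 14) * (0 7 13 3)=(0 13 3)(1 12 14 7 2 11)(6 16)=[13, 12, 11, 0, 4, 5, 16, 2, 8, 9, 10, 1, 14, 3, 7, 15, 6]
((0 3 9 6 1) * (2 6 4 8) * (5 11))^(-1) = ((0 3 9 4 8 2 6 1)(5 11))^(-1) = (0 1 6 2 8 4 9 3)(5 11)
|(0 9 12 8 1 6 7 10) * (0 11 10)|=|(0 9 12 8 1 6 7)(10 11)|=14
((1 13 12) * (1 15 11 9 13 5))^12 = ((1 5)(9 13 12 15 11))^12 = (9 12 11 13 15)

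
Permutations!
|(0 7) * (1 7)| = |(0 1 7)| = 3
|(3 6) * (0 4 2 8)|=|(0 4 2 8)(3 6)|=4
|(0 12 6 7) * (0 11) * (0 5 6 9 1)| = 4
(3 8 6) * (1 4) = [0, 4, 2, 8, 1, 5, 3, 7, 6] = (1 4)(3 8 6)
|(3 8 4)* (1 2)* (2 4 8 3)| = 3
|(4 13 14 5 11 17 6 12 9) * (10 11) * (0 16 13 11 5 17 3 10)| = |(0 16 13 14 17 6 12 9 4 11 3 10 5)| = 13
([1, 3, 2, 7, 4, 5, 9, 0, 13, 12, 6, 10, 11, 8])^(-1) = [7, 0, 2, 1, 4, 5, 10, 3, 13, 6, 11, 12, 9, 8]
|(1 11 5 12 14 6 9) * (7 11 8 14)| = |(1 8 14 6 9)(5 12 7 11)| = 20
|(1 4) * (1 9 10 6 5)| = 6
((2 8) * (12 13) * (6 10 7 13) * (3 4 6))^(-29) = (2 8)(3 12 13 7 10 6 4)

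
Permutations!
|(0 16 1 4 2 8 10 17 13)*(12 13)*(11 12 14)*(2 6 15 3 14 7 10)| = |(0 16 1 4 6 15 3 14 11 12 13)(2 8)(7 10 17)| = 66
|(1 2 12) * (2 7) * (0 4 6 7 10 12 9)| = |(0 4 6 7 2 9)(1 10 12)| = 6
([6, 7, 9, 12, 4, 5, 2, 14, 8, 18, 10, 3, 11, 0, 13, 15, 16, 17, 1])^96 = [7, 2, 13, 3, 4, 5, 14, 9, 8, 0, 10, 11, 12, 1, 18, 15, 16, 17, 6]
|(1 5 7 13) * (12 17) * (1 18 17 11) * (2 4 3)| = |(1 5 7 13 18 17 12 11)(2 4 3)| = 24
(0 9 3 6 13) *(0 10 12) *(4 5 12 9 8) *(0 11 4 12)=(0 8 12 11 4 5)(3 6 13 10 9)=[8, 1, 2, 6, 5, 0, 13, 7, 12, 3, 9, 4, 11, 10]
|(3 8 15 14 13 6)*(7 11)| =6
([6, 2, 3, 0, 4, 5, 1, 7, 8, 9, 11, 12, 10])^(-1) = (0 3 2 1 6)(10 12 11)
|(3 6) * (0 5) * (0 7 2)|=4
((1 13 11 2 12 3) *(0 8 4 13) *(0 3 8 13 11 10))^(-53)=(0 13 10)(1 3)(2 8 11 12 4)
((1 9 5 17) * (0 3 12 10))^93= (0 3 12 10)(1 9 5 17)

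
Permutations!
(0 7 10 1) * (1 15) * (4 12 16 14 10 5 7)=(0 4 12 16 14 10 15 1)(5 7)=[4, 0, 2, 3, 12, 7, 6, 5, 8, 9, 15, 11, 16, 13, 10, 1, 14]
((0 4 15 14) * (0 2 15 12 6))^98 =(0 12)(2 14 15)(4 6) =((0 4 12 6)(2 15 14))^98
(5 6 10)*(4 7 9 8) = [0, 1, 2, 3, 7, 6, 10, 9, 4, 8, 5] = (4 7 9 8)(5 6 10)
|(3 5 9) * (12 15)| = |(3 5 9)(12 15)| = 6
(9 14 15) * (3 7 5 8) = (3 7 5 8)(9 14 15) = [0, 1, 2, 7, 4, 8, 6, 5, 3, 14, 10, 11, 12, 13, 15, 9]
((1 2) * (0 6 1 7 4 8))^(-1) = (0 8 4 7 2 1 6)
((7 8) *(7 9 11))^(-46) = ((7 8 9 11))^(-46) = (7 9)(8 11)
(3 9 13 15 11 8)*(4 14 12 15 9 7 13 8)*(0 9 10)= (0 9 8 3 7 13 10)(4 14 12 15 11)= [9, 1, 2, 7, 14, 5, 6, 13, 3, 8, 0, 4, 15, 10, 12, 11]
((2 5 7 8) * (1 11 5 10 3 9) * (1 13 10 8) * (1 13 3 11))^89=((2 8)(3 9)(5 7 13 10 11))^89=(2 8)(3 9)(5 11 10 13 7)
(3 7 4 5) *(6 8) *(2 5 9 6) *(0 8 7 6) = (0 8 2 5 3 6 7 4 9) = [8, 1, 5, 6, 9, 3, 7, 4, 2, 0]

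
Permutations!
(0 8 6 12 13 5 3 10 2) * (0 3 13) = (0 8 6 12)(2 3 10)(5 13) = [8, 1, 3, 10, 4, 13, 12, 7, 6, 9, 2, 11, 0, 5]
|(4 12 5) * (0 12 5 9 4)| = |(0 12 9 4 5)| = 5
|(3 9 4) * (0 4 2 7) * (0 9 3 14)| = |(0 4 14)(2 7 9)| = 3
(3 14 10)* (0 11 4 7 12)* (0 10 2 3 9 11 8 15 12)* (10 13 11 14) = (0 8 15 12 13 11 4 7)(2 3 10 9 14) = [8, 1, 3, 10, 7, 5, 6, 0, 15, 14, 9, 4, 13, 11, 2, 12]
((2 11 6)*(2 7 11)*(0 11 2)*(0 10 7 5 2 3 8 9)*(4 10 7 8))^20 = (0 8 4 7 5 11 9 10 3 2 6)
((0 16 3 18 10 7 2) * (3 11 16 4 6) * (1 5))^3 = (0 3 7 4 18 2 6 10)(1 5)(11 16)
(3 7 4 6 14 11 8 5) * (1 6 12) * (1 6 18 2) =[0, 18, 1, 7, 12, 3, 14, 4, 5, 9, 10, 8, 6, 13, 11, 15, 16, 17, 2] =(1 18 2)(3 7 4 12 6 14 11 8 5)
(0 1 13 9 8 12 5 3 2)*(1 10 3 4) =(0 10 3 2)(1 13 9 8 12 5 4) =[10, 13, 0, 2, 1, 4, 6, 7, 12, 8, 3, 11, 5, 9]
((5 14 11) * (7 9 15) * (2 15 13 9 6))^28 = (15)(5 14 11)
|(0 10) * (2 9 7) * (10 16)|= |(0 16 10)(2 9 7)|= 3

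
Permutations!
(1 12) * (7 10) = (1 12)(7 10) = [0, 12, 2, 3, 4, 5, 6, 10, 8, 9, 7, 11, 1]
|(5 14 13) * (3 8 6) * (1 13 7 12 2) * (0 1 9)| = 9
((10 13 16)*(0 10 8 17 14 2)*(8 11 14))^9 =(0 13 11 2 10 16 14)(8 17)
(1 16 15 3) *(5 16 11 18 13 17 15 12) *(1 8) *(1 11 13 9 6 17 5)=(1 13 5 16 12)(3 8 11 18 9 6 17 15)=[0, 13, 2, 8, 4, 16, 17, 7, 11, 6, 10, 18, 1, 5, 14, 3, 12, 15, 9]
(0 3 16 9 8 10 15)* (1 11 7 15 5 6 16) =(0 3 1 11 7 15)(5 6 16 9 8 10) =[3, 11, 2, 1, 4, 6, 16, 15, 10, 8, 5, 7, 12, 13, 14, 0, 9]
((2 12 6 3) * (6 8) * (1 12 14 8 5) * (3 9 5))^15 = ((1 12 3 2 14 8 6 9 5))^15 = (1 6 2)(3 5 8)(9 14 12)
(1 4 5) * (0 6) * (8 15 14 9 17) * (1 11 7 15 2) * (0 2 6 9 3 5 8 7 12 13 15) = [9, 4, 1, 5, 8, 11, 2, 0, 6, 17, 10, 12, 13, 15, 3, 14, 16, 7] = (0 9 17 7)(1 4 8 6 2)(3 5 11 12 13 15 14)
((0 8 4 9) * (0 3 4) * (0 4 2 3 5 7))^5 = ((0 8 4 9 5 7)(2 3))^5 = (0 7 5 9 4 8)(2 3)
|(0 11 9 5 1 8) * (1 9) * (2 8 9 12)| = |(0 11 1 9 5 12 2 8)| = 8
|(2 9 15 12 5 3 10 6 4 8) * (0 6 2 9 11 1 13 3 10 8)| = 33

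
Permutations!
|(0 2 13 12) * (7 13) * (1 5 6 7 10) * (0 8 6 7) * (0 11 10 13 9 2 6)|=12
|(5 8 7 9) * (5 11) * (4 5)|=6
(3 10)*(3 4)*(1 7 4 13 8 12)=(1 7 4 3 10 13 8 12)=[0, 7, 2, 10, 3, 5, 6, 4, 12, 9, 13, 11, 1, 8]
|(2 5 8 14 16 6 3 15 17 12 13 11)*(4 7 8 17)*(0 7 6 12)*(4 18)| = 55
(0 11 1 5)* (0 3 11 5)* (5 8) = (0 8 5 3 11 1) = [8, 0, 2, 11, 4, 3, 6, 7, 5, 9, 10, 1]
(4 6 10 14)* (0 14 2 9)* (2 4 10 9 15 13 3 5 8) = (0 14 10 4 6 9)(2 15 13 3 5 8) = [14, 1, 15, 5, 6, 8, 9, 7, 2, 0, 4, 11, 12, 3, 10, 13]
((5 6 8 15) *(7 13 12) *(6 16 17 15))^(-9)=(5 15 17 16)(6 8)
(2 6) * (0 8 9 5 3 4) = (0 8 9 5 3 4)(2 6) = [8, 1, 6, 4, 0, 3, 2, 7, 9, 5]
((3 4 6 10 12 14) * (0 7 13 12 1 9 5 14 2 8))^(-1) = ((0 7 13 12 2 8)(1 9 5 14 3 4 6 10))^(-1) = (0 8 2 12 13 7)(1 10 6 4 3 14 5 9)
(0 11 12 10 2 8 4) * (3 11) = (0 3 11 12 10 2 8 4) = [3, 1, 8, 11, 0, 5, 6, 7, 4, 9, 2, 12, 10]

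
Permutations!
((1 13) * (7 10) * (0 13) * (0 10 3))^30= ((0 13 1 10 7 3))^30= (13)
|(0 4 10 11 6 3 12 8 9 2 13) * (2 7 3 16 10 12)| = |(0 4 12 8 9 7 3 2 13)(6 16 10 11)| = 36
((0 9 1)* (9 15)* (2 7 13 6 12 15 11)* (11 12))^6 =(0 12 15 9 1)(2 7 13 6 11)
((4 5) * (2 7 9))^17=(2 9 7)(4 5)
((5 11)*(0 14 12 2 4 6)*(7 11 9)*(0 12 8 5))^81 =((0 14 8 5 9 7 11)(2 4 6 12))^81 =(0 9 14 7 8 11 5)(2 4 6 12)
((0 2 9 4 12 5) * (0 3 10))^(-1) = (0 10 3 5 12 4 9 2)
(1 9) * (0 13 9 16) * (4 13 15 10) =(0 15 10 4 13 9 1 16) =[15, 16, 2, 3, 13, 5, 6, 7, 8, 1, 4, 11, 12, 9, 14, 10, 0]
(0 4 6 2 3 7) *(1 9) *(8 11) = (0 4 6 2 3 7)(1 9)(8 11) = [4, 9, 3, 7, 6, 5, 2, 0, 11, 1, 10, 8]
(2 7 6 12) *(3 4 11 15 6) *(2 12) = (2 7 3 4 11 15 6) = [0, 1, 7, 4, 11, 5, 2, 3, 8, 9, 10, 15, 12, 13, 14, 6]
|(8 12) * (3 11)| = 2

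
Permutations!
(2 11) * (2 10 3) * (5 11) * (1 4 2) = (1 4 2 5 11 10 3) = [0, 4, 5, 1, 2, 11, 6, 7, 8, 9, 3, 10]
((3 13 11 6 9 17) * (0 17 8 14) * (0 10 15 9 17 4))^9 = (0 4)(3 17 6 11 13)(8 9 15 10 14)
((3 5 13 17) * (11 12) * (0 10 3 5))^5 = ((0 10 3)(5 13 17)(11 12))^5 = (0 3 10)(5 17 13)(11 12)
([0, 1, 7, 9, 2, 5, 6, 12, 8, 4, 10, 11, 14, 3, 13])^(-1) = [0, 1, 4, 13, 9, 5, 6, 2, 8, 3, 10, 11, 7, 14, 12]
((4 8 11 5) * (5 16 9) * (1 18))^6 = (18)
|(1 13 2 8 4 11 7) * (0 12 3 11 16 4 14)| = 10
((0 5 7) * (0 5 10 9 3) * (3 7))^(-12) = ((0 10 9 7 5 3))^(-12) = (10)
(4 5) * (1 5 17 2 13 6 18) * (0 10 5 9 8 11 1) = (0 10 5 4 17 2 13 6 18)(1 9 8 11) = [10, 9, 13, 3, 17, 4, 18, 7, 11, 8, 5, 1, 12, 6, 14, 15, 16, 2, 0]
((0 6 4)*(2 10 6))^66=(0 2 10 6 4)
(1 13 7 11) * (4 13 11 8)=(1 11)(4 13 7 8)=[0, 11, 2, 3, 13, 5, 6, 8, 4, 9, 10, 1, 12, 7]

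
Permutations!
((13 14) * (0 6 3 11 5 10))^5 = (0 10 5 11 3 6)(13 14)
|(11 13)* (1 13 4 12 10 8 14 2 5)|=10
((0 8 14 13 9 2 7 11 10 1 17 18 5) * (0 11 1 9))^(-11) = ((0 8 14 13)(1 17 18 5 11 10 9 2 7))^(-11) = (0 8 14 13)(1 2 10 5 17 7 9 11 18)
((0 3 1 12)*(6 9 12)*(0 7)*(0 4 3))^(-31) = ((1 6 9 12 7 4 3))^(-31) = (1 7 6 4 9 3 12)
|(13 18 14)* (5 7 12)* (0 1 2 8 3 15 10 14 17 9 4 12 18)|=|(0 1 2 8 3 15 10 14 13)(4 12 5 7 18 17 9)|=63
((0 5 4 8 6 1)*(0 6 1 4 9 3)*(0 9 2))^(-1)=(0 2 5)(1 8 4 6)(3 9)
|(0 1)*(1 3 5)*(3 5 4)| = |(0 5 1)(3 4)| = 6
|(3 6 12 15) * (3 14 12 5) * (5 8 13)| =|(3 6 8 13 5)(12 15 14)| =15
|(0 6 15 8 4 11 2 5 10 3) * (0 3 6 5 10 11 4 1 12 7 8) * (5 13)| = |(0 13 5 11 2 10 6 15)(1 12 7 8)| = 8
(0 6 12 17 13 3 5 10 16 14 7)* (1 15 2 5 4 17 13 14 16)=(0 6 12 13 3 4 17 14 7)(1 15 2 5 10)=[6, 15, 5, 4, 17, 10, 12, 0, 8, 9, 1, 11, 13, 3, 7, 2, 16, 14]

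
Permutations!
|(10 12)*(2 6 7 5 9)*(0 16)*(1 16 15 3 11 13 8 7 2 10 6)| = |(0 15 3 11 13 8 7 5 9 10 12 6 2 1 16)| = 15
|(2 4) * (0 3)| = |(0 3)(2 4)| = 2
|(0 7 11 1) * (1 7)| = 2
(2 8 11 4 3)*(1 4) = [0, 4, 8, 2, 3, 5, 6, 7, 11, 9, 10, 1] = (1 4 3 2 8 11)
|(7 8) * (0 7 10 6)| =|(0 7 8 10 6)| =5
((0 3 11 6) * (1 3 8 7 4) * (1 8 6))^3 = (11)(0 6)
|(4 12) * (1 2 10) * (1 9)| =4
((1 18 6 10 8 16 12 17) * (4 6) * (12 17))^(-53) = ((1 18 4 6 10 8 16 17))^(-53) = (1 6 16 18 10 17 4 8)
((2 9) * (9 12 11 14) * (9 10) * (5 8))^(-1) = (2 9 10 14 11 12)(5 8)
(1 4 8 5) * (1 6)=(1 4 8 5 6)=[0, 4, 2, 3, 8, 6, 1, 7, 5]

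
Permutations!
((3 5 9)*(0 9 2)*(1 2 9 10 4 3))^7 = (0 2 1 9 5 3 4 10)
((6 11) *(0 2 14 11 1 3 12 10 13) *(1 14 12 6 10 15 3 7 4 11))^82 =((0 2 12 15 3 6 14 1 7 4 11 10 13))^82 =(0 3 7 13 15 1 10 12 14 11 2 6 4)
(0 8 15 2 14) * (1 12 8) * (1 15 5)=(0 15 2 14)(1 12 8 5)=[15, 12, 14, 3, 4, 1, 6, 7, 5, 9, 10, 11, 8, 13, 0, 2]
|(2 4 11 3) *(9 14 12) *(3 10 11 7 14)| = 14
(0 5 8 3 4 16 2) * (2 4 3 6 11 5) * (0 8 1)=(0 2 8 6 11 5 1)(4 16)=[2, 0, 8, 3, 16, 1, 11, 7, 6, 9, 10, 5, 12, 13, 14, 15, 4]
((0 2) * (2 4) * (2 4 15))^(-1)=((0 15 2))^(-1)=(0 2 15)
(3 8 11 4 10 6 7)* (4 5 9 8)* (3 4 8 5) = (3 8 11)(4 10 6 7)(5 9) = [0, 1, 2, 8, 10, 9, 7, 4, 11, 5, 6, 3]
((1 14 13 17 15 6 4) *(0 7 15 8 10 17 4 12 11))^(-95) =(0 7 15 6 12 11)(1 14 13 4)(8 10 17)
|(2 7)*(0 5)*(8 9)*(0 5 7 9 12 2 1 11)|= 4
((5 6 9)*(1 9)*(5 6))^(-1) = ((1 9 6))^(-1) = (1 6 9)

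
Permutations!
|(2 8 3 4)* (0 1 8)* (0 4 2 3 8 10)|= 3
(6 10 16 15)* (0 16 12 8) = (0 16 15 6 10 12 8) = [16, 1, 2, 3, 4, 5, 10, 7, 0, 9, 12, 11, 8, 13, 14, 6, 15]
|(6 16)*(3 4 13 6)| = |(3 4 13 6 16)| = 5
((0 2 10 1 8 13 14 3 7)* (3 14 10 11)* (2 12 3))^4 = ((14)(0 12 3 7)(1 8 13 10)(2 11))^4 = (14)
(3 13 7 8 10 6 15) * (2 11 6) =(2 11 6 15 3 13 7 8 10) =[0, 1, 11, 13, 4, 5, 15, 8, 10, 9, 2, 6, 12, 7, 14, 3]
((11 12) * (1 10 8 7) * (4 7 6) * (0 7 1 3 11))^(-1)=((0 7 3 11 12)(1 10 8 6 4))^(-1)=(0 12 11 3 7)(1 4 6 8 10)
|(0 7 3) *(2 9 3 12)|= 6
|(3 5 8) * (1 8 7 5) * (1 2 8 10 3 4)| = 6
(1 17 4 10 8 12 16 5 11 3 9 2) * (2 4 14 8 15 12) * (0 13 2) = (0 13 2 1 17 14 8)(3 9 4 10 15 12 16 5 11) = [13, 17, 1, 9, 10, 11, 6, 7, 0, 4, 15, 3, 16, 2, 8, 12, 5, 14]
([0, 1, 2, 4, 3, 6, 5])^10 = [0, 1, 2, 3, 4, 5, 6]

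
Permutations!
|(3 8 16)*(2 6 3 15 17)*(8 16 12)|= |(2 6 3 16 15 17)(8 12)|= 6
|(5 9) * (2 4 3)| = 6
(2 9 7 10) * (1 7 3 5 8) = (1 7 10 2 9 3 5 8) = [0, 7, 9, 5, 4, 8, 6, 10, 1, 3, 2]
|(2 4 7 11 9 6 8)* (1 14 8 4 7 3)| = |(1 14 8 2 7 11 9 6 4 3)| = 10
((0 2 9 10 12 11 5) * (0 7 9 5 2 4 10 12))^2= (0 10 4)(2 7 12)(5 9 11)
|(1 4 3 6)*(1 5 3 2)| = 3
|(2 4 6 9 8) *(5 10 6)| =|(2 4 5 10 6 9 8)| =7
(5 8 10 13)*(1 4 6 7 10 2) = (1 4 6 7 10 13 5 8 2) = [0, 4, 1, 3, 6, 8, 7, 10, 2, 9, 13, 11, 12, 5]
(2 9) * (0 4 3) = (0 4 3)(2 9) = [4, 1, 9, 0, 3, 5, 6, 7, 8, 2]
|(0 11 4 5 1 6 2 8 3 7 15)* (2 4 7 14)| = 4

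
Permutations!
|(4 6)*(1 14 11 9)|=4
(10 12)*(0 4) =(0 4)(10 12) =[4, 1, 2, 3, 0, 5, 6, 7, 8, 9, 12, 11, 10]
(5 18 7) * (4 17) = (4 17)(5 18 7) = [0, 1, 2, 3, 17, 18, 6, 5, 8, 9, 10, 11, 12, 13, 14, 15, 16, 4, 7]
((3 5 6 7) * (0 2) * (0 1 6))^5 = ((0 2 1 6 7 3 5))^5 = (0 3 6 2 5 7 1)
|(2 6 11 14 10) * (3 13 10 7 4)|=9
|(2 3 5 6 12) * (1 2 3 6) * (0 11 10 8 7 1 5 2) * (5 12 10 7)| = |(0 11 7 1)(2 6 10 8 5 12 3)| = 28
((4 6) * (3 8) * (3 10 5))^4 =(10)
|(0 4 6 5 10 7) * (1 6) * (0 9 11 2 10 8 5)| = 20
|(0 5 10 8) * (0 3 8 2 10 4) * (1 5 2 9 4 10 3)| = 9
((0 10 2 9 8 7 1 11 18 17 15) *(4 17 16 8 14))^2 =((0 10 2 9 14 4 17 15)(1 11 18 16 8 7))^2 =(0 2 14 17)(1 18 8)(4 15 10 9)(7 11 16)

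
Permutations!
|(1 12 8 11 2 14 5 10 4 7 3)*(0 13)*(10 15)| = |(0 13)(1 12 8 11 2 14 5 15 10 4 7 3)| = 12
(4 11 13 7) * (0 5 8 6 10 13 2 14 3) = (0 5 8 6 10 13 7 4 11 2 14 3) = [5, 1, 14, 0, 11, 8, 10, 4, 6, 9, 13, 2, 12, 7, 3]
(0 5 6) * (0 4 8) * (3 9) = [5, 1, 2, 9, 8, 6, 4, 7, 0, 3] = (0 5 6 4 8)(3 9)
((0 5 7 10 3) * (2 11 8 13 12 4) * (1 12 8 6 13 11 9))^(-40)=((0 5 7 10 3)(1 12 4 2 9)(6 13 8 11))^(-40)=(13)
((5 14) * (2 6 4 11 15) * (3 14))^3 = (2 11 6 15 4)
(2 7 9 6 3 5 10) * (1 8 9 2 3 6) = (1 8 9)(2 7)(3 5 10) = [0, 8, 7, 5, 4, 10, 6, 2, 9, 1, 3]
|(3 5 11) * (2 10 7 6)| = |(2 10 7 6)(3 5 11)| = 12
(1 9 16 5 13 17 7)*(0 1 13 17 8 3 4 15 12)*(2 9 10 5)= (0 1 10 5 17 7 13 8 3 4 15 12)(2 9 16)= [1, 10, 9, 4, 15, 17, 6, 13, 3, 16, 5, 11, 0, 8, 14, 12, 2, 7]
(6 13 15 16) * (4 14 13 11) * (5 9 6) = (4 14 13 15 16 5 9 6 11) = [0, 1, 2, 3, 14, 9, 11, 7, 8, 6, 10, 4, 12, 15, 13, 16, 5]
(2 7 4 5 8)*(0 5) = [5, 1, 7, 3, 0, 8, 6, 4, 2] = (0 5 8 2 7 4)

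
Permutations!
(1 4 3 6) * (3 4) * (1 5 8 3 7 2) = (1 7 2)(3 6 5 8) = [0, 7, 1, 6, 4, 8, 5, 2, 3]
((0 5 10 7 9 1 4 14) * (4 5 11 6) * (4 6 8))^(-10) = (14)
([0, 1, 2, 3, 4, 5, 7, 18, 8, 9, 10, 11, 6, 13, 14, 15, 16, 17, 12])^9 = [0, 1, 2, 3, 4, 5, 7, 18, 8, 9, 10, 11, 6, 13, 14, 15, 16, 17, 12]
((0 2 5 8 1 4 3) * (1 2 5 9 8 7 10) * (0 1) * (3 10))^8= (0 5 7 3 1 4 10)(2 8 9)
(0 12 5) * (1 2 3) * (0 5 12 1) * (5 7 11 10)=(12)(0 1 2 3)(5 7 11 10)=[1, 2, 3, 0, 4, 7, 6, 11, 8, 9, 5, 10, 12]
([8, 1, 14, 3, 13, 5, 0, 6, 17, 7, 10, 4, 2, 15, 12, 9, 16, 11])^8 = [7, 1, 12, 3, 17, 5, 9, 15, 6, 13, 10, 8, 14, 11, 2, 4, 16, 0]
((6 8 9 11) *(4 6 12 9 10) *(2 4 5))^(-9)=((2 4 6 8 10 5)(9 11 12))^(-9)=(12)(2 8)(4 10)(5 6)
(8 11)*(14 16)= (8 11)(14 16)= [0, 1, 2, 3, 4, 5, 6, 7, 11, 9, 10, 8, 12, 13, 16, 15, 14]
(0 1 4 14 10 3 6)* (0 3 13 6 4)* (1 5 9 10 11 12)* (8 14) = (0 5 9 10 13 6 3 4 8 14 11 12 1) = [5, 0, 2, 4, 8, 9, 3, 7, 14, 10, 13, 12, 1, 6, 11]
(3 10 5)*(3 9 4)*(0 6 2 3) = [6, 1, 3, 10, 0, 9, 2, 7, 8, 4, 5] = (0 6 2 3 10 5 9 4)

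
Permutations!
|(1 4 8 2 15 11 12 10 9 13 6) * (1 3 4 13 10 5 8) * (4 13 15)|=|(1 15 11 12 5 8 2 4)(3 13 6)(9 10)|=24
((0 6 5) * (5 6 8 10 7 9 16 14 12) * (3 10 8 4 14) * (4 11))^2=(0 4 12)(3 7 16 10 9)(5 11 14)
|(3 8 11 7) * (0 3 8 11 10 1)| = 7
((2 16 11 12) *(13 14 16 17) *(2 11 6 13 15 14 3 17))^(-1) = (3 13 6 16 14 15 17)(11 12)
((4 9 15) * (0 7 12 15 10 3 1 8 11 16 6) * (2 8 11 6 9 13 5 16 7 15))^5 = ((0 15 4 13 5 16 9 10 3 1 11 7 12 2 8 6))^5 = (0 16 11 6 5 1 8 13 3 2 4 10 12 15 9 7)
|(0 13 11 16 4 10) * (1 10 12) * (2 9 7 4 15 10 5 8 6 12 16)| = |(0 13 11 2 9 7 4 16 15 10)(1 5 8 6 12)| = 10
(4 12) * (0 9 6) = (0 9 6)(4 12) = [9, 1, 2, 3, 12, 5, 0, 7, 8, 6, 10, 11, 4]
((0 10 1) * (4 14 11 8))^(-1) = ((0 10 1)(4 14 11 8))^(-1) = (0 1 10)(4 8 11 14)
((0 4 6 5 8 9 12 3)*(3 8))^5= (8 12 9)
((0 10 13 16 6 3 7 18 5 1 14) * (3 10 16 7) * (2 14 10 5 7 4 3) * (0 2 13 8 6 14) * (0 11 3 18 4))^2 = (0 14 11 13 16 2 3)(1 8 5 10 6)(4 7 18)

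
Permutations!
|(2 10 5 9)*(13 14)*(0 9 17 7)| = |(0 9 2 10 5 17 7)(13 14)| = 14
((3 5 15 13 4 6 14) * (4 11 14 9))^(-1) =(3 14 11 13 15 5)(4 9 6)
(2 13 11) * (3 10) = (2 13 11)(3 10) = [0, 1, 13, 10, 4, 5, 6, 7, 8, 9, 3, 2, 12, 11]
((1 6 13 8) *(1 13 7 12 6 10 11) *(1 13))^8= (1 13 10 8 11)(6 12 7)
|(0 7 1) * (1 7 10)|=|(0 10 1)|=3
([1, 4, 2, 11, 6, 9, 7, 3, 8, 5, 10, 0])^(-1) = (0 11 3 7 6 4 1)(5 9)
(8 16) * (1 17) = [0, 17, 2, 3, 4, 5, 6, 7, 16, 9, 10, 11, 12, 13, 14, 15, 8, 1] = (1 17)(8 16)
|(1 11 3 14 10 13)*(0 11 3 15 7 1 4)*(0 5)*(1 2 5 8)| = 42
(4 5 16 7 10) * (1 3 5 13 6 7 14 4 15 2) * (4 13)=(1 3 5 16 14 13 6 7 10 15 2)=[0, 3, 1, 5, 4, 16, 7, 10, 8, 9, 15, 11, 12, 6, 13, 2, 14]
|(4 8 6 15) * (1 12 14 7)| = 4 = |(1 12 14 7)(4 8 6 15)|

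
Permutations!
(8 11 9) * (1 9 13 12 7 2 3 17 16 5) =[0, 9, 3, 17, 4, 1, 6, 2, 11, 8, 10, 13, 7, 12, 14, 15, 5, 16] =(1 9 8 11 13 12 7 2 3 17 16 5)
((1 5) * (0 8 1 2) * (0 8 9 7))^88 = ((0 9 7)(1 5 2 8))^88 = (0 9 7)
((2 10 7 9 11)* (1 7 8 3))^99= ((1 7 9 11 2 10 8 3))^99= (1 11 8 7 2 3 9 10)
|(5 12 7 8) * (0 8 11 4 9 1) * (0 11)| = |(0 8 5 12 7)(1 11 4 9)| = 20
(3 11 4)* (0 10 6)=(0 10 6)(3 11 4)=[10, 1, 2, 11, 3, 5, 0, 7, 8, 9, 6, 4]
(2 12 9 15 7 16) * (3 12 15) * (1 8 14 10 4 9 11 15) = [0, 8, 1, 12, 9, 5, 6, 16, 14, 3, 4, 15, 11, 13, 10, 7, 2] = (1 8 14 10 4 9 3 12 11 15 7 16 2)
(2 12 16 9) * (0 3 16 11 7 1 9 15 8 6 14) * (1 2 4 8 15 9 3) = (0 1 3 16 9 4 8 6 14)(2 12 11 7) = [1, 3, 12, 16, 8, 5, 14, 2, 6, 4, 10, 7, 11, 13, 0, 15, 9]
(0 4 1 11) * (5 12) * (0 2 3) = [4, 11, 3, 0, 1, 12, 6, 7, 8, 9, 10, 2, 5] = (0 4 1 11 2 3)(5 12)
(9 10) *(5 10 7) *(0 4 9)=(0 4 9 7 5 10)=[4, 1, 2, 3, 9, 10, 6, 5, 8, 7, 0]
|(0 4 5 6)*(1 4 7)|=|(0 7 1 4 5 6)|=6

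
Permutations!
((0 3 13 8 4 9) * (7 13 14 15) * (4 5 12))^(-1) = (0 9 4 12 5 8 13 7 15 14 3)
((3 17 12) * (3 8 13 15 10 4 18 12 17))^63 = ((4 18 12 8 13 15 10))^63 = (18)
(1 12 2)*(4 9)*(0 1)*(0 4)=(0 1 12 2 4 9)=[1, 12, 4, 3, 9, 5, 6, 7, 8, 0, 10, 11, 2]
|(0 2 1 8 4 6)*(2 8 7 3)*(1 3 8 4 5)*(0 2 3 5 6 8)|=|(0 4 8 6 2 5 1 7)|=8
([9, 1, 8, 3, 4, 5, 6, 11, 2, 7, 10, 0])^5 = (0 9 7 11)(2 8)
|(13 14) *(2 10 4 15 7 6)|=6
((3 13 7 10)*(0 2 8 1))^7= (0 1 8 2)(3 10 7 13)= ((0 2 8 1)(3 13 7 10))^7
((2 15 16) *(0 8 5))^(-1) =(0 5 8)(2 16 15)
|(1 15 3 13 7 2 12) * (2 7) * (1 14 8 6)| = 9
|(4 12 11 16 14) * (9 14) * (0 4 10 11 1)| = |(0 4 12 1)(9 14 10 11 16)| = 20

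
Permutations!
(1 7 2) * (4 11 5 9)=(1 7 2)(4 11 5 9)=[0, 7, 1, 3, 11, 9, 6, 2, 8, 4, 10, 5]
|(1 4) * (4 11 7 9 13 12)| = 7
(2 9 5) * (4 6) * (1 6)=(1 6 4)(2 9 5)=[0, 6, 9, 3, 1, 2, 4, 7, 8, 5]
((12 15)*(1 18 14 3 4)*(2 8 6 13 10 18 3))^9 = (2 6 10 14 8 13 18)(12 15) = ((1 3 4)(2 8 6 13 10 18 14)(12 15))^9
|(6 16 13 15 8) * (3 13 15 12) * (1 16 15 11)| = |(1 16 11)(3 13 12)(6 15 8)| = 3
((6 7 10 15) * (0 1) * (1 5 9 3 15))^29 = (0 9 15 7 1 5 3 6 10) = ((0 5 9 3 15 6 7 10 1))^29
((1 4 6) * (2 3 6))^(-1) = ((1 4 2 3 6))^(-1) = (1 6 3 2 4)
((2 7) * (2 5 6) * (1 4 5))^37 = (1 4 5 6 2 7)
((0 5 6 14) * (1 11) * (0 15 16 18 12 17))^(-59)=((0 5 6 14 15 16 18 12 17)(1 11))^(-59)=(0 15 17 14 12 6 18 5 16)(1 11)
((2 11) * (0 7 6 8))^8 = (11)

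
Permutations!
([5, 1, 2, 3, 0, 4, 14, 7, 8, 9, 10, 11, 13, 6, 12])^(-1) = [4, 1, 2, 3, 5, 0, 13, 7, 8, 9, 10, 11, 14, 12, 6]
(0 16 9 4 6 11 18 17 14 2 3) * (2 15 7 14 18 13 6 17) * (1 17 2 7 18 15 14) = (0 16 9 4 2 3)(1 17 15 18 7)(6 11 13) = [16, 17, 3, 0, 2, 5, 11, 1, 8, 4, 10, 13, 12, 6, 14, 18, 9, 15, 7]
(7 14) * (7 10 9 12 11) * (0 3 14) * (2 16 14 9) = (0 3 9 12 11 7)(2 16 14 10) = [3, 1, 16, 9, 4, 5, 6, 0, 8, 12, 2, 7, 11, 13, 10, 15, 14]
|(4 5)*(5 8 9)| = |(4 8 9 5)| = 4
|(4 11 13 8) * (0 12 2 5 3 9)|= 12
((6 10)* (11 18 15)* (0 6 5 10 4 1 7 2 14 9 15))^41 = ((0 6 4 1 7 2 14 9 15 11 18)(5 10))^41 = (0 15 2 4 18 9 7 6 11 14 1)(5 10)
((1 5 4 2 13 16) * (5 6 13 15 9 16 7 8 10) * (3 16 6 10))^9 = (1 7 15 10 8 9 5 3 6 4 16 13 2)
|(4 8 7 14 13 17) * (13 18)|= |(4 8 7 14 18 13 17)|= 7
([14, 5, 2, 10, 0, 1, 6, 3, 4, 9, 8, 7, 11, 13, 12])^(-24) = [11, 1, 2, 4, 12, 5, 6, 8, 14, 9, 0, 10, 3, 13, 7]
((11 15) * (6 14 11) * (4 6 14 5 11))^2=(4 5 15)(6 11 14)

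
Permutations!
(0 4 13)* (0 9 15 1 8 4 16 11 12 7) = (0 16 11 12 7)(1 8 4 13 9 15) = [16, 8, 2, 3, 13, 5, 6, 0, 4, 15, 10, 12, 7, 9, 14, 1, 11]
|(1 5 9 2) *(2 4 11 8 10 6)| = |(1 5 9 4 11 8 10 6 2)| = 9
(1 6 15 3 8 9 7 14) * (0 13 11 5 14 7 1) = (0 13 11 5 14)(1 6 15 3 8 9) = [13, 6, 2, 8, 4, 14, 15, 7, 9, 1, 10, 5, 12, 11, 0, 3]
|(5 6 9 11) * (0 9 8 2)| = 7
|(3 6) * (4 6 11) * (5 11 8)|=6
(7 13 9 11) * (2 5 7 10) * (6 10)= [0, 1, 5, 3, 4, 7, 10, 13, 8, 11, 2, 6, 12, 9]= (2 5 7 13 9 11 6 10)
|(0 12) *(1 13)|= 2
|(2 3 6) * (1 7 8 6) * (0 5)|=|(0 5)(1 7 8 6 2 3)|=6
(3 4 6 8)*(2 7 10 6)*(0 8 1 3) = (0 8)(1 3 4 2 7 10 6) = [8, 3, 7, 4, 2, 5, 1, 10, 0, 9, 6]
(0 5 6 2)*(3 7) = (0 5 6 2)(3 7) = [5, 1, 0, 7, 4, 6, 2, 3]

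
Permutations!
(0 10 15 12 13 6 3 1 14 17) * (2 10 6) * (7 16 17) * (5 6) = (0 5 6 3 1 14 7 16 17)(2 10 15 12 13) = [5, 14, 10, 1, 4, 6, 3, 16, 8, 9, 15, 11, 13, 2, 7, 12, 17, 0]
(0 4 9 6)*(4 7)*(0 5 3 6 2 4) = (0 7)(2 4 9)(3 6 5) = [7, 1, 4, 6, 9, 3, 5, 0, 8, 2]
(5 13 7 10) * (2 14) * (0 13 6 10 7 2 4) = (0 13 2 14 4)(5 6 10) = [13, 1, 14, 3, 0, 6, 10, 7, 8, 9, 5, 11, 12, 2, 4]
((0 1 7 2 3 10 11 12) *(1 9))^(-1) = (0 12 11 10 3 2 7 1 9)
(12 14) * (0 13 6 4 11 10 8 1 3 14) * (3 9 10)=[13, 9, 2, 14, 11, 5, 4, 7, 1, 10, 8, 3, 0, 6, 12]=(0 13 6 4 11 3 14 12)(1 9 10 8)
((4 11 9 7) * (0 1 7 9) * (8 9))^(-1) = (0 11 4 7 1)(8 9)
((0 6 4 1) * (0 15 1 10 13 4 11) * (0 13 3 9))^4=(15)(0 4)(3 11)(6 10)(9 13)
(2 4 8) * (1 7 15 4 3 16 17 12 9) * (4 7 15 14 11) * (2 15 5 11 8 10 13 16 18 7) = (1 5 11 4 10 13 16 17 12 9)(2 3 18 7 14 8 15) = [0, 5, 3, 18, 10, 11, 6, 14, 15, 1, 13, 4, 9, 16, 8, 2, 17, 12, 7]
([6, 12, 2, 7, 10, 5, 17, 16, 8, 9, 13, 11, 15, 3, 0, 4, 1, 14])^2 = [17, 15, 2, 16, 13, 5, 14, 1, 8, 9, 3, 11, 4, 7, 6, 10, 12, 0]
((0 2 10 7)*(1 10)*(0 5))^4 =((0 2 1 10 7 5))^4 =(0 7 1)(2 5 10)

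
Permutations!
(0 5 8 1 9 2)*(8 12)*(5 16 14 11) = (0 16 14 11 5 12 8 1 9 2) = [16, 9, 0, 3, 4, 12, 6, 7, 1, 2, 10, 5, 8, 13, 11, 15, 14]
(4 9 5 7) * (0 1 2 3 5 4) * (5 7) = (0 1 2 3 7)(4 9) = [1, 2, 3, 7, 9, 5, 6, 0, 8, 4]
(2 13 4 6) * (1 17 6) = (1 17 6 2 13 4) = [0, 17, 13, 3, 1, 5, 2, 7, 8, 9, 10, 11, 12, 4, 14, 15, 16, 6]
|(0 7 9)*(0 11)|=|(0 7 9 11)|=4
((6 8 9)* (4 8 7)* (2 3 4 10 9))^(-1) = ((2 3 4 8)(6 7 10 9))^(-1) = (2 8 4 3)(6 9 10 7)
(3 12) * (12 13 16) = [0, 1, 2, 13, 4, 5, 6, 7, 8, 9, 10, 11, 3, 16, 14, 15, 12] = (3 13 16 12)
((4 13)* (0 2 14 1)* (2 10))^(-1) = ((0 10 2 14 1)(4 13))^(-1) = (0 1 14 2 10)(4 13)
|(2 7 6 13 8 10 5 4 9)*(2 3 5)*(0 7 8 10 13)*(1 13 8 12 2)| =12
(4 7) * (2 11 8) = [0, 1, 11, 3, 7, 5, 6, 4, 2, 9, 10, 8] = (2 11 8)(4 7)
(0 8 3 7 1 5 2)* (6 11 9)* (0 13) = [8, 5, 13, 7, 4, 2, 11, 1, 3, 6, 10, 9, 12, 0] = (0 8 3 7 1 5 2 13)(6 11 9)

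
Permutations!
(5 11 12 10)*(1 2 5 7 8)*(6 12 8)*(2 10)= [0, 10, 5, 3, 4, 11, 12, 6, 1, 9, 7, 8, 2]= (1 10 7 6 12 2 5 11 8)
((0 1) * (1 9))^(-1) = (0 1 9)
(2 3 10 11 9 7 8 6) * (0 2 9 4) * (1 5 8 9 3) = (0 2 1 5 8 6 3 10 11 4)(7 9) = [2, 5, 1, 10, 0, 8, 3, 9, 6, 7, 11, 4]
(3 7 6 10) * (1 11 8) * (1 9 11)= (3 7 6 10)(8 9 11)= [0, 1, 2, 7, 4, 5, 10, 6, 9, 11, 3, 8]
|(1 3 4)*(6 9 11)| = |(1 3 4)(6 9 11)| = 3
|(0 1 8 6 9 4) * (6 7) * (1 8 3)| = 6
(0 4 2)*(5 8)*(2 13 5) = (0 4 13 5 8 2) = [4, 1, 0, 3, 13, 8, 6, 7, 2, 9, 10, 11, 12, 5]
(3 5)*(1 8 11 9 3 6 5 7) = (1 8 11 9 3 7)(5 6) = [0, 8, 2, 7, 4, 6, 5, 1, 11, 3, 10, 9]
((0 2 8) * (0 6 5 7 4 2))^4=(2 7 6)(4 5 8)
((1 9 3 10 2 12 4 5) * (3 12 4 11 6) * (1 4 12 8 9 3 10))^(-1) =((1 3)(2 12 11 6 10)(4 5)(8 9))^(-1) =(1 3)(2 10 6 11 12)(4 5)(8 9)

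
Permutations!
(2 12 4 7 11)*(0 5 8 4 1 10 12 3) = (0 5 8 4 7 11 2 3)(1 10 12) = [5, 10, 3, 0, 7, 8, 6, 11, 4, 9, 12, 2, 1]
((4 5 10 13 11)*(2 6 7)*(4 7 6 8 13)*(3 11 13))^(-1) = (13)(2 7 11 3 8)(4 10 5) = ((13)(2 8 3 11 7)(4 5 10))^(-1)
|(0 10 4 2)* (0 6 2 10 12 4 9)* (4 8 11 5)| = 8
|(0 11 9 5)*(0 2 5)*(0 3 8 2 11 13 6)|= 6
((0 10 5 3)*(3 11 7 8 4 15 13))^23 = (0 11 4 3 5 8 13 10 7 15)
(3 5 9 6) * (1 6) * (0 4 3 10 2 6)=(0 4 3 5 9 1)(2 6 10)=[4, 0, 6, 5, 3, 9, 10, 7, 8, 1, 2]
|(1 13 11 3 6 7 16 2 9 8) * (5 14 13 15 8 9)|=9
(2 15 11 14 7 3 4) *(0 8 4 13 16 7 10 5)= (0 8 4 2 15 11 14 10 5)(3 13 16 7)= [8, 1, 15, 13, 2, 0, 6, 3, 4, 9, 5, 14, 12, 16, 10, 11, 7]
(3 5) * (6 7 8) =(3 5)(6 7 8) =[0, 1, 2, 5, 4, 3, 7, 8, 6]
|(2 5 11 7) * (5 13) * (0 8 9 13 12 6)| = 10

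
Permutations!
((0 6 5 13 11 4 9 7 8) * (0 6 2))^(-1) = (0 2)(4 11 13 5 6 8 7 9)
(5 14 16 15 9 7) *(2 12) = (2 12)(5 14 16 15 9 7) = [0, 1, 12, 3, 4, 14, 6, 5, 8, 7, 10, 11, 2, 13, 16, 9, 15]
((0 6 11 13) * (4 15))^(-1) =((0 6 11 13)(4 15))^(-1) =(0 13 11 6)(4 15)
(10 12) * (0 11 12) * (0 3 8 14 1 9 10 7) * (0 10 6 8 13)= [11, 9, 2, 13, 4, 5, 8, 10, 14, 6, 3, 12, 7, 0, 1]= (0 11 12 7 10 3 13)(1 9 6 8 14)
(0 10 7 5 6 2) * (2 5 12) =[10, 1, 0, 3, 4, 6, 5, 12, 8, 9, 7, 11, 2] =(0 10 7 12 2)(5 6)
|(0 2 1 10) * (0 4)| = 5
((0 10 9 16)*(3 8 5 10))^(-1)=((0 3 8 5 10 9 16))^(-1)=(0 16 9 10 5 8 3)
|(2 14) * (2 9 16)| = 4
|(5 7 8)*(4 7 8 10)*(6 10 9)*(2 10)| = 6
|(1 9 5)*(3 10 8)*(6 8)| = |(1 9 5)(3 10 6 8)| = 12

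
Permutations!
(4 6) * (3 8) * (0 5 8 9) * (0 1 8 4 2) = (0 5 4 6 2)(1 8 3 9) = [5, 8, 0, 9, 6, 4, 2, 7, 3, 1]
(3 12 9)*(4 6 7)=(3 12 9)(4 6 7)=[0, 1, 2, 12, 6, 5, 7, 4, 8, 3, 10, 11, 9]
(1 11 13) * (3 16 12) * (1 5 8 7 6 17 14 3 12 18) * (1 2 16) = (1 11 13 5 8 7 6 17 14 3)(2 16 18) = [0, 11, 16, 1, 4, 8, 17, 6, 7, 9, 10, 13, 12, 5, 3, 15, 18, 14, 2]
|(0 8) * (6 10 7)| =|(0 8)(6 10 7)| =6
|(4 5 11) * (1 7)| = 6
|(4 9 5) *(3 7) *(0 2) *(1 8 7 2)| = |(0 1 8 7 3 2)(4 9 5)| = 6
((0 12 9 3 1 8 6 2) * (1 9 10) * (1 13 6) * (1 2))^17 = (0 12 10 13 6 1 8 2)(3 9)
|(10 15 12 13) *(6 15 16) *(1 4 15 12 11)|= 20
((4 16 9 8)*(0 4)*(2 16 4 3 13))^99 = (0 3 13 2 16 9 8)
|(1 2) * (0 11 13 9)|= 4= |(0 11 13 9)(1 2)|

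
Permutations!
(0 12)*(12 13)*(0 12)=(0 13)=[13, 1, 2, 3, 4, 5, 6, 7, 8, 9, 10, 11, 12, 0]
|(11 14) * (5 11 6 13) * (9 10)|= 10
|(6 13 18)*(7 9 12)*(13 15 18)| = 3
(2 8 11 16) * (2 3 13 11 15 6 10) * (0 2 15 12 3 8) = (0 2)(3 13 11 16 8 12)(6 10 15) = [2, 1, 0, 13, 4, 5, 10, 7, 12, 9, 15, 16, 3, 11, 14, 6, 8]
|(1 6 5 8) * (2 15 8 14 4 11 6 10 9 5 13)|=12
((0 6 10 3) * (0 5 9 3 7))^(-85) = ((0 6 10 7)(3 5 9))^(-85) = (0 7 10 6)(3 9 5)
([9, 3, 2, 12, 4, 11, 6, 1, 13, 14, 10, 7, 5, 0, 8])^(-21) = [13, 5, 2, 11, 4, 1, 6, 12, 14, 0, 10, 3, 7, 8, 9]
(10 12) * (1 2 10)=(1 2 10 12)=[0, 2, 10, 3, 4, 5, 6, 7, 8, 9, 12, 11, 1]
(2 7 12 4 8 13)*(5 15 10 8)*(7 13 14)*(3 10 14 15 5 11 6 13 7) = (2 7 12 4 11 6 13)(3 10 8 15 14) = [0, 1, 7, 10, 11, 5, 13, 12, 15, 9, 8, 6, 4, 2, 3, 14]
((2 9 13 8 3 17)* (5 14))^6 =((2 9 13 8 3 17)(5 14))^6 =(17)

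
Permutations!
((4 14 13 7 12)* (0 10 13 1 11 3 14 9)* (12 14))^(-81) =((0 10 13 7 14 1 11 3 12 4 9))^(-81) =(0 3 7 9 11 13 4 1 10 12 14)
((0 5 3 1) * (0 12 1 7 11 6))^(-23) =(0 5 3 7 11 6)(1 12)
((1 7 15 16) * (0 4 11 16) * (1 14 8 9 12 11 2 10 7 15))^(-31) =(0 7 4 1 2 15 10)(8 14 16 11 12 9)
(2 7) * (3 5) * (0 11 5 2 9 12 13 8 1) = (0 11 5 3 2 7 9 12 13 8 1) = [11, 0, 7, 2, 4, 3, 6, 9, 1, 12, 10, 5, 13, 8]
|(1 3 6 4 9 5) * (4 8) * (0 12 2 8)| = |(0 12 2 8 4 9 5 1 3 6)| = 10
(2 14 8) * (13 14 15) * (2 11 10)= (2 15 13 14 8 11 10)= [0, 1, 15, 3, 4, 5, 6, 7, 11, 9, 2, 10, 12, 14, 8, 13]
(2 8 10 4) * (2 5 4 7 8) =[0, 1, 2, 3, 5, 4, 6, 8, 10, 9, 7] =(4 5)(7 8 10)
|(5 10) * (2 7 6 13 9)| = 10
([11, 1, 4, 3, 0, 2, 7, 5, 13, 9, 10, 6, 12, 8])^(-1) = [4, 1, 5, 3, 2, 7, 11, 6, 13, 9, 10, 0, 12, 8]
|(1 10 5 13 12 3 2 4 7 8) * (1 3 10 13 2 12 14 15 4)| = 12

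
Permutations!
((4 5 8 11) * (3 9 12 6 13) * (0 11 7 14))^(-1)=(0 14 7 8 5 4 11)(3 13 6 12 9)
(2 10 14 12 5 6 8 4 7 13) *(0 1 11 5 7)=(0 1 11 5 6 8 4)(2 10 14 12 7 13)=[1, 11, 10, 3, 0, 6, 8, 13, 4, 9, 14, 5, 7, 2, 12]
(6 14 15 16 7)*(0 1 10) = (0 1 10)(6 14 15 16 7) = [1, 10, 2, 3, 4, 5, 14, 6, 8, 9, 0, 11, 12, 13, 15, 16, 7]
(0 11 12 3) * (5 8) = (0 11 12 3)(5 8) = [11, 1, 2, 0, 4, 8, 6, 7, 5, 9, 10, 12, 3]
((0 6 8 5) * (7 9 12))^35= (0 5 8 6)(7 12 9)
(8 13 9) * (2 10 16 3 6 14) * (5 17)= (2 10 16 3 6 14)(5 17)(8 13 9)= [0, 1, 10, 6, 4, 17, 14, 7, 13, 8, 16, 11, 12, 9, 2, 15, 3, 5]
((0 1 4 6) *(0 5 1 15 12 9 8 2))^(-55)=((0 15 12 9 8 2)(1 4 6 5))^(-55)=(0 2 8 9 12 15)(1 4 6 5)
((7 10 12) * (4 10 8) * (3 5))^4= (4 8 7 12 10)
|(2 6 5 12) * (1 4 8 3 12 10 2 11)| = 12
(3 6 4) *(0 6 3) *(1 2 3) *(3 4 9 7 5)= (0 6 9 7 5 3 1 2 4)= [6, 2, 4, 1, 0, 3, 9, 5, 8, 7]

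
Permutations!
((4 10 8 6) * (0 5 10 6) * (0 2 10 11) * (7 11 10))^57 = (0 5 10 8 2 7 11)(4 6)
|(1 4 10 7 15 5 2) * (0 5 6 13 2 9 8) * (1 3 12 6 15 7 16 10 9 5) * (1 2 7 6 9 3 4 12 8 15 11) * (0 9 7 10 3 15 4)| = 26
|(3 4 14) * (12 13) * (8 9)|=6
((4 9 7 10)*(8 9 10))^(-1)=((4 10)(7 8 9))^(-1)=(4 10)(7 9 8)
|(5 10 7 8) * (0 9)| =4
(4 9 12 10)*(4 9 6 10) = (4 6 10 9 12) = [0, 1, 2, 3, 6, 5, 10, 7, 8, 12, 9, 11, 4]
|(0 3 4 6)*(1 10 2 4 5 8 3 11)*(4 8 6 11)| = |(0 4 11 1 10 2 8 3 5 6)| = 10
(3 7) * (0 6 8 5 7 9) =(0 6 8 5 7 3 9) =[6, 1, 2, 9, 4, 7, 8, 3, 5, 0]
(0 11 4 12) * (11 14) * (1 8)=[14, 8, 2, 3, 12, 5, 6, 7, 1, 9, 10, 4, 0, 13, 11]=(0 14 11 4 12)(1 8)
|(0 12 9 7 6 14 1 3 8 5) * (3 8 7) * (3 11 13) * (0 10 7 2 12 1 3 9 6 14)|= |(0 1 8 5 10 7 14 3 2 12 6)(9 11 13)|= 33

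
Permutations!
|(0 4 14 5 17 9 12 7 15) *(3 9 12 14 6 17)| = |(0 4 6 17 12 7 15)(3 9 14 5)| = 28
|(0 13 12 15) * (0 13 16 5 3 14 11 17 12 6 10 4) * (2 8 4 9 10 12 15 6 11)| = |(0 16 5 3 14 2 8 4)(6 12)(9 10)(11 17 15 13)| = 8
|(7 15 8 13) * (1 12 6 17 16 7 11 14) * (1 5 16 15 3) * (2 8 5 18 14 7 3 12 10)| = 14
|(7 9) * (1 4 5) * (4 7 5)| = 4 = |(1 7 9 5)|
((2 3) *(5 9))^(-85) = ((2 3)(5 9))^(-85) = (2 3)(5 9)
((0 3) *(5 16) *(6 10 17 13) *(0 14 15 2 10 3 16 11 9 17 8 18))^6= ((0 16 5 11 9 17 13 6 3 14 15 2 10 8 18))^6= (0 13 10 11 14)(2 5 3 18 17)(6 8 9 15 16)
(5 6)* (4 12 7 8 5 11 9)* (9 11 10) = (4 12 7 8 5 6 10 9) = [0, 1, 2, 3, 12, 6, 10, 8, 5, 4, 9, 11, 7]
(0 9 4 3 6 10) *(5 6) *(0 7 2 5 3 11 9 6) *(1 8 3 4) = (0 6 10 7 2 5)(1 8 3 4 11 9) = [6, 8, 5, 4, 11, 0, 10, 2, 3, 1, 7, 9]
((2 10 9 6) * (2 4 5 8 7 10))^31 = (4 7 6 8 9 5 10)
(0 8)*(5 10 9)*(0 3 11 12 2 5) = (0 8 3 11 12 2 5 10 9) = [8, 1, 5, 11, 4, 10, 6, 7, 3, 0, 9, 12, 2]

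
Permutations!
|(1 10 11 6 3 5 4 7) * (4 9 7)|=|(1 10 11 6 3 5 9 7)|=8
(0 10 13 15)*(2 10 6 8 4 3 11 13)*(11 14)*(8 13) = (0 6 13 15)(2 10)(3 14 11 8 4) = [6, 1, 10, 14, 3, 5, 13, 7, 4, 9, 2, 8, 12, 15, 11, 0]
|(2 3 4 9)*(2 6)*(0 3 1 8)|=|(0 3 4 9 6 2 1 8)|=8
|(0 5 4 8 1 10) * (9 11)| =6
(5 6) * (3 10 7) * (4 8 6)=(3 10 7)(4 8 6 5)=[0, 1, 2, 10, 8, 4, 5, 3, 6, 9, 7]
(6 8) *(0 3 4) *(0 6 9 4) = (0 3)(4 6 8 9) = [3, 1, 2, 0, 6, 5, 8, 7, 9, 4]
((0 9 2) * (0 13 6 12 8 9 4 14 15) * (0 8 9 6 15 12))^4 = (0 9 8 14 13)(2 6 12 15 4)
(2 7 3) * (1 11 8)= (1 11 8)(2 7 3)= [0, 11, 7, 2, 4, 5, 6, 3, 1, 9, 10, 8]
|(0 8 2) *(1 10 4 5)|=12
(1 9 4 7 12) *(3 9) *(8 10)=(1 3 9 4 7 12)(8 10)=[0, 3, 2, 9, 7, 5, 6, 12, 10, 4, 8, 11, 1]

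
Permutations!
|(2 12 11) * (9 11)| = |(2 12 9 11)| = 4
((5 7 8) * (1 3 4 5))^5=((1 3 4 5 7 8))^5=(1 8 7 5 4 3)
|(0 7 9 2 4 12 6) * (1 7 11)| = |(0 11 1 7 9 2 4 12 6)| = 9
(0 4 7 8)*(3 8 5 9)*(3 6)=(0 4 7 5 9 6 3 8)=[4, 1, 2, 8, 7, 9, 3, 5, 0, 6]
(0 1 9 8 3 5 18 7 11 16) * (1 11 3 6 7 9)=(0 11 16)(3 5 18 9 8 6 7)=[11, 1, 2, 5, 4, 18, 7, 3, 6, 8, 10, 16, 12, 13, 14, 15, 0, 17, 9]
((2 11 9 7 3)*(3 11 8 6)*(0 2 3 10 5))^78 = (11)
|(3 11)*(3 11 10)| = 2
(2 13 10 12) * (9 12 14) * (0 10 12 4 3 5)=(0 10 14 9 4 3 5)(2 13 12)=[10, 1, 13, 5, 3, 0, 6, 7, 8, 4, 14, 11, 2, 12, 9]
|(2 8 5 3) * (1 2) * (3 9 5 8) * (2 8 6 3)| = 4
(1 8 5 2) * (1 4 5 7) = [0, 8, 4, 3, 5, 2, 6, 1, 7] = (1 8 7)(2 4 5)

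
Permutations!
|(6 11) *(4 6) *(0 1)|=|(0 1)(4 6 11)|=6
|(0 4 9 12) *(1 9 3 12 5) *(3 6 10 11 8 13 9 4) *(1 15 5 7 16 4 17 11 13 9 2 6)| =24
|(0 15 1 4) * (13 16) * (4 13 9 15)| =|(0 4)(1 13 16 9 15)| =10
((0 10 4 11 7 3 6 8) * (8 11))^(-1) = (0 8 4 10)(3 7 11 6)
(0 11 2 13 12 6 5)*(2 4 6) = (0 11 4 6 5)(2 13 12) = [11, 1, 13, 3, 6, 0, 5, 7, 8, 9, 10, 4, 2, 12]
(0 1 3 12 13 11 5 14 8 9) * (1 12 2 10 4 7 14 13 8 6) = (0 12 8 9)(1 3 2 10 4 7 14 6)(5 13 11) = [12, 3, 10, 2, 7, 13, 1, 14, 9, 0, 4, 5, 8, 11, 6]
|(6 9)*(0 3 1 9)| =5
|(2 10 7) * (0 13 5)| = 3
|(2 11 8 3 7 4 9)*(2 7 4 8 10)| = |(2 11 10)(3 4 9 7 8)| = 15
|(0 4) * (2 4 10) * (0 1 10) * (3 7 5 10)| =|(1 3 7 5 10 2 4)| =7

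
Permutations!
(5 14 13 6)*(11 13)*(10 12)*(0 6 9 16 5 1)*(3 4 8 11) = (0 6 1)(3 4 8 11 13 9 16 5 14)(10 12) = [6, 0, 2, 4, 8, 14, 1, 7, 11, 16, 12, 13, 10, 9, 3, 15, 5]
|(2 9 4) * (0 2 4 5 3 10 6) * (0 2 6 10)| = |(10)(0 6 2 9 5 3)| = 6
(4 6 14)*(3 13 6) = (3 13 6 14 4) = [0, 1, 2, 13, 3, 5, 14, 7, 8, 9, 10, 11, 12, 6, 4]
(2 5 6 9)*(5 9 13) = (2 9)(5 6 13) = [0, 1, 9, 3, 4, 6, 13, 7, 8, 2, 10, 11, 12, 5]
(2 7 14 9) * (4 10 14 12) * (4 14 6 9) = (2 7 12 14 4 10 6 9) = [0, 1, 7, 3, 10, 5, 9, 12, 8, 2, 6, 11, 14, 13, 4]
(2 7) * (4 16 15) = [0, 1, 7, 3, 16, 5, 6, 2, 8, 9, 10, 11, 12, 13, 14, 4, 15] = (2 7)(4 16 15)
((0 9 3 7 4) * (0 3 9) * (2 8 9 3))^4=(2 7 9)(3 8 4)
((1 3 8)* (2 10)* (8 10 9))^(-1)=(1 8 9 2 10 3)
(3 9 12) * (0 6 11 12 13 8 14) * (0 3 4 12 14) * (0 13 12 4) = (0 6 11 14 3 9 12)(8 13) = [6, 1, 2, 9, 4, 5, 11, 7, 13, 12, 10, 14, 0, 8, 3]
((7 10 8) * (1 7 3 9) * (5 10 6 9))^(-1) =((1 7 6 9)(3 5 10 8))^(-1) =(1 9 6 7)(3 8 10 5)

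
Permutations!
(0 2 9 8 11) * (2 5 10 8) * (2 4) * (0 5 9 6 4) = (0 9)(2 6 4)(5 10 8 11) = [9, 1, 6, 3, 2, 10, 4, 7, 11, 0, 8, 5]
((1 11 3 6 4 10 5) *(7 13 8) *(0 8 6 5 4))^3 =((0 8 7 13 6)(1 11 3 5)(4 10))^3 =(0 13 8 6 7)(1 5 3 11)(4 10)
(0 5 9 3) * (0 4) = (0 5 9 3 4) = [5, 1, 2, 4, 0, 9, 6, 7, 8, 3]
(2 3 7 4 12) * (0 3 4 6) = (0 3 7 6)(2 4 12) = [3, 1, 4, 7, 12, 5, 0, 6, 8, 9, 10, 11, 2]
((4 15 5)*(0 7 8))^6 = ((0 7 8)(4 15 5))^6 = (15)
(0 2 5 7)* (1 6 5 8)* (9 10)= [2, 6, 8, 3, 4, 7, 5, 0, 1, 10, 9]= (0 2 8 1 6 5 7)(9 10)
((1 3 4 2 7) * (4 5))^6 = ((1 3 5 4 2 7))^6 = (7)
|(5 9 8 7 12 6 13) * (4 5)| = |(4 5 9 8 7 12 6 13)| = 8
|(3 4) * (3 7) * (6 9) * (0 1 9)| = 12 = |(0 1 9 6)(3 4 7)|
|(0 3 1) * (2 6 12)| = 3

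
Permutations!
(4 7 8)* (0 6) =(0 6)(4 7 8) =[6, 1, 2, 3, 7, 5, 0, 8, 4]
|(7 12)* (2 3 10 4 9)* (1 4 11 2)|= |(1 4 9)(2 3 10 11)(7 12)|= 12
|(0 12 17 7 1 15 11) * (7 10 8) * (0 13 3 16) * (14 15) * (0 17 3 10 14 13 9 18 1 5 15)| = |(0 12 3 16 17 14)(1 13 10 8 7 5 15 11 9 18)| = 30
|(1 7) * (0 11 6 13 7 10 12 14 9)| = 10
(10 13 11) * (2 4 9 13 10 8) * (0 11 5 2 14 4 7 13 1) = [11, 0, 7, 3, 9, 2, 6, 13, 14, 1, 10, 8, 12, 5, 4] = (0 11 8 14 4 9 1)(2 7 13 5)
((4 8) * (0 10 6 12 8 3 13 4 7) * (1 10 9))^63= ((0 9 1 10 6 12 8 7)(3 13 4))^63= (13)(0 7 8 12 6 10 1 9)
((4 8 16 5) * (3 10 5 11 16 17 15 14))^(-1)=(3 14 15 17 8 4 5 10)(11 16)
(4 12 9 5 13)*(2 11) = [0, 1, 11, 3, 12, 13, 6, 7, 8, 5, 10, 2, 9, 4] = (2 11)(4 12 9 5 13)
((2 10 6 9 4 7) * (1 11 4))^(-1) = (1 9 6 10 2 7 4 11)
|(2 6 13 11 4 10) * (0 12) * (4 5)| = 14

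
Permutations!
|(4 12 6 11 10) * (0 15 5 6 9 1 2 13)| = 12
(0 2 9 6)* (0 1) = (0 2 9 6 1) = [2, 0, 9, 3, 4, 5, 1, 7, 8, 6]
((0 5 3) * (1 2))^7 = (0 5 3)(1 2)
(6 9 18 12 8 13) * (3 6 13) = (3 6 9 18 12 8) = [0, 1, 2, 6, 4, 5, 9, 7, 3, 18, 10, 11, 8, 13, 14, 15, 16, 17, 12]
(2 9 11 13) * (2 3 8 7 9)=(3 8 7 9 11 13)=[0, 1, 2, 8, 4, 5, 6, 9, 7, 11, 10, 13, 12, 3]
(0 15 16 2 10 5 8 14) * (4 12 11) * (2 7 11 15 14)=(0 14)(2 10 5 8)(4 12 15 16 7 11)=[14, 1, 10, 3, 12, 8, 6, 11, 2, 9, 5, 4, 15, 13, 0, 16, 7]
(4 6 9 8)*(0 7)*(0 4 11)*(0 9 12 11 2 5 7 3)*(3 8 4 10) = (0 8 2 5 7 10 3)(4 6 12 11 9) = [8, 1, 5, 0, 6, 7, 12, 10, 2, 4, 3, 9, 11]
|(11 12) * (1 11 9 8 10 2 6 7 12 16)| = |(1 11 16)(2 6 7 12 9 8 10)| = 21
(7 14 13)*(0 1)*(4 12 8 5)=(0 1)(4 12 8 5)(7 14 13)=[1, 0, 2, 3, 12, 4, 6, 14, 5, 9, 10, 11, 8, 7, 13]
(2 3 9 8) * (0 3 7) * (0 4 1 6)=[3, 6, 7, 9, 1, 5, 0, 4, 2, 8]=(0 3 9 8 2 7 4 1 6)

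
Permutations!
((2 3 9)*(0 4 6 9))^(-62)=(0 2 6)(3 9 4)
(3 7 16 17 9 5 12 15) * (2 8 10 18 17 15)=(2 8 10 18 17 9 5 12)(3 7 16 15)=[0, 1, 8, 7, 4, 12, 6, 16, 10, 5, 18, 11, 2, 13, 14, 3, 15, 9, 17]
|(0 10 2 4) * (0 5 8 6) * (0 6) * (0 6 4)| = |(0 10 2)(4 5 8 6)| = 12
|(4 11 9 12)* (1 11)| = 5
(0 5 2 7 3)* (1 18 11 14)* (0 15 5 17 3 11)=(0 17 3 15 5 2 7 11 14 1 18)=[17, 18, 7, 15, 4, 2, 6, 11, 8, 9, 10, 14, 12, 13, 1, 5, 16, 3, 0]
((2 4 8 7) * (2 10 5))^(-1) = ((2 4 8 7 10 5))^(-1) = (2 5 10 7 8 4)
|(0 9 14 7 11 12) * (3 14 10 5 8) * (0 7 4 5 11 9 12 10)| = 20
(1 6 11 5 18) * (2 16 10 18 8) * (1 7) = (1 6 11 5 8 2 16 10 18 7) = [0, 6, 16, 3, 4, 8, 11, 1, 2, 9, 18, 5, 12, 13, 14, 15, 10, 17, 7]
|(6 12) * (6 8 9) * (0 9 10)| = |(0 9 6 12 8 10)| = 6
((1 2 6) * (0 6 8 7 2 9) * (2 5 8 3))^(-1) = (0 9 1 6)(2 3)(5 7 8)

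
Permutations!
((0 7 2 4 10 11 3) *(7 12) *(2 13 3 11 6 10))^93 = (0 13 12 3 7)(2 4)(6 10)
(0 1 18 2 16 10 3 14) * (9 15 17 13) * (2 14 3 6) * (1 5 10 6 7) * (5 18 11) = (0 18 14)(1 11 5 10 7)(2 16 6)(9 15 17 13) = [18, 11, 16, 3, 4, 10, 2, 1, 8, 15, 7, 5, 12, 9, 0, 17, 6, 13, 14]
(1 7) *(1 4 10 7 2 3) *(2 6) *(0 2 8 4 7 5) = (0 2 3 1 6 8 4 10 5) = [2, 6, 3, 1, 10, 0, 8, 7, 4, 9, 5]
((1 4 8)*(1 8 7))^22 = (8)(1 4 7) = ((8)(1 4 7))^22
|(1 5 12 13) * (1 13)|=|(13)(1 5 12)|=3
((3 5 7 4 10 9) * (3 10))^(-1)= ((3 5 7 4)(9 10))^(-1)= (3 4 7 5)(9 10)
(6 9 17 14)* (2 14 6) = (2 14)(6 9 17) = [0, 1, 14, 3, 4, 5, 9, 7, 8, 17, 10, 11, 12, 13, 2, 15, 16, 6]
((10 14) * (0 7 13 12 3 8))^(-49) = (0 8 3 12 13 7)(10 14)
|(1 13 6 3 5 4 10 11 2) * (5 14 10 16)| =24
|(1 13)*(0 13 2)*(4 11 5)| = 12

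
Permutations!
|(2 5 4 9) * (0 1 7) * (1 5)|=|(0 5 4 9 2 1 7)|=7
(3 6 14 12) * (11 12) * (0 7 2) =[7, 1, 0, 6, 4, 5, 14, 2, 8, 9, 10, 12, 3, 13, 11] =(0 7 2)(3 6 14 11 12)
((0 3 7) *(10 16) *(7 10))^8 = ((0 3 10 16 7))^8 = (0 16 3 7 10)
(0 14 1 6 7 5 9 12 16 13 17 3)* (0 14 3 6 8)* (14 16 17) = [3, 8, 2, 16, 4, 9, 7, 5, 0, 12, 10, 11, 17, 14, 1, 15, 13, 6] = (0 3 16 13 14 1 8)(5 9 12 17 6 7)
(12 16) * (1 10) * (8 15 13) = [0, 10, 2, 3, 4, 5, 6, 7, 15, 9, 1, 11, 16, 8, 14, 13, 12] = (1 10)(8 15 13)(12 16)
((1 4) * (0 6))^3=(0 6)(1 4)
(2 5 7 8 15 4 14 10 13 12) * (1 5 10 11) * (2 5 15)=(1 15 4 14 11)(2 10 13 12 5 7 8)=[0, 15, 10, 3, 14, 7, 6, 8, 2, 9, 13, 1, 5, 12, 11, 4]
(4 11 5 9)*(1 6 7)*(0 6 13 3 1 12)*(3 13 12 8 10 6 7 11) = [7, 12, 2, 1, 3, 9, 11, 8, 10, 4, 6, 5, 0, 13] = (13)(0 7 8 10 6 11 5 9 4 3 1 12)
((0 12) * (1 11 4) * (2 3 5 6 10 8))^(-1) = ((0 12)(1 11 4)(2 3 5 6 10 8))^(-1) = (0 12)(1 4 11)(2 8 10 6 5 3)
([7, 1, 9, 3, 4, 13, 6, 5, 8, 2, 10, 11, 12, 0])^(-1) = (0 13 5 7)(2 9)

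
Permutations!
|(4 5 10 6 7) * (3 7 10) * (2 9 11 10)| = 20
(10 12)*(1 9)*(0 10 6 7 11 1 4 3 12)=(0 10)(1 9 4 3 12 6 7 11)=[10, 9, 2, 12, 3, 5, 7, 11, 8, 4, 0, 1, 6]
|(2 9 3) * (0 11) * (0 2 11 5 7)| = 12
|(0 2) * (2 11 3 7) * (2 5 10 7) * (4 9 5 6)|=|(0 11 3 2)(4 9 5 10 7 6)|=12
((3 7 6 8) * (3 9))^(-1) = (3 9 8 6 7)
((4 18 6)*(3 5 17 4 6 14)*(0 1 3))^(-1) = ((0 1 3 5 17 4 18 14))^(-1) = (0 14 18 4 17 5 3 1)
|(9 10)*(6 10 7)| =4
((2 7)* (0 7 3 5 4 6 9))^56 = ((0 7 2 3 5 4 6 9))^56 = (9)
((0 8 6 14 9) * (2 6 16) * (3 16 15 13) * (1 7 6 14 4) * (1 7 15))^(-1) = (0 9 14 2 16 3 13 15 1 8)(4 6 7)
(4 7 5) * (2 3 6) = (2 3 6)(4 7 5) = [0, 1, 3, 6, 7, 4, 2, 5]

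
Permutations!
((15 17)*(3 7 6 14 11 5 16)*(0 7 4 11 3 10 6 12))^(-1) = ((0 7 12)(3 4 11 5 16 10 6 14)(15 17))^(-1) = (0 12 7)(3 14 6 10 16 5 11 4)(15 17)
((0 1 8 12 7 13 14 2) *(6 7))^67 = (0 6 2 12 14 8 13 1 7)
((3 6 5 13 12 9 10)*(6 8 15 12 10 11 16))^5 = ((3 8 15 12 9 11 16 6 5 13 10))^5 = (3 11 10 9 13 12 5 15 6 8 16)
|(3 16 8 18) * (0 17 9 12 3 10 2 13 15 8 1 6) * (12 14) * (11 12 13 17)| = |(0 11 12 3 16 1 6)(2 17 9 14 13 15 8 18 10)| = 63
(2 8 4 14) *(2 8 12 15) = (2 12 15)(4 14 8) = [0, 1, 12, 3, 14, 5, 6, 7, 4, 9, 10, 11, 15, 13, 8, 2]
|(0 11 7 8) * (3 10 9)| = |(0 11 7 8)(3 10 9)| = 12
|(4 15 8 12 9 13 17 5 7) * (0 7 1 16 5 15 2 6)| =|(0 7 4 2 6)(1 16 5)(8 12 9 13 17 15)| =30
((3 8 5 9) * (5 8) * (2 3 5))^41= (2 3)(5 9)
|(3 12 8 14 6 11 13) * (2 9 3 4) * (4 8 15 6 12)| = 28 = |(2 9 3 4)(6 11 13 8 14 12 15)|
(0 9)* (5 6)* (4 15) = (0 9)(4 15)(5 6) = [9, 1, 2, 3, 15, 6, 5, 7, 8, 0, 10, 11, 12, 13, 14, 4]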